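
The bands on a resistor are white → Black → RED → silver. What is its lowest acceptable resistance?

8100 Ω

White → 9 (first significant figure)
Black → 0 (second significant figure)
Red → ×10^2 multiplier
Silver → ±10% tolerance
90 × 100 = 9000 Ω
Lowest = 9000 × (1 − 10/100) = 8100 Ω.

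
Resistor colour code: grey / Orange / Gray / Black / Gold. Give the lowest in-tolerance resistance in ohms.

796.1 Ω

Grey → 8 (first significant figure)
Orange → 3 (second significant figure)
Grey → 8 (third significant figure)
Black → ×1 multiplier
Gold → ±5% tolerance
838 × 1 = 838 Ω
Lowest = 838 × (1 − 5/100) = 796.1 Ω.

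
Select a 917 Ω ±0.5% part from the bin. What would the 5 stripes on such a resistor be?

917 Ω = 917 × 10^0.
9 → white
1 → brown
7 → violet
Multiplier 10^0 → black.
±0.5% tolerance → green.

white, brown, violet, black, green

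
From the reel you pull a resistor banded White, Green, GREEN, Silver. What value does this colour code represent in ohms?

White → 9 (first significant figure)
Green → 5 (second significant figure)
Green → ×10^5 multiplier
95 × 100000 = 9500000 Ω

9500000 Ω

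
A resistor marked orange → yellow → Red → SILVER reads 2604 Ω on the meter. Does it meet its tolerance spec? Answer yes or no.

no

Orange → 3 (first significant figure)
Yellow → 4 (second significant figure)
Red → ×10^2 multiplier
Silver → ±10% tolerance
34 × 100 = 3400 Ω
Allowed range: 3060 Ω to 3740 Ω.
2604 Ω lies outside that range.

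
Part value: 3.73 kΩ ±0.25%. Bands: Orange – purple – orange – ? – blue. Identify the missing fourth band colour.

3730 Ω = 373 × 10^1.
The fourth band is the multiplier, 10^1, which is brown.

brown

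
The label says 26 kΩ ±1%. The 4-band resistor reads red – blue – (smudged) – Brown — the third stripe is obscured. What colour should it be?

orange

26000 Ω = 26 × 10^3.
The third band is the multiplier, 10^3, which is orange.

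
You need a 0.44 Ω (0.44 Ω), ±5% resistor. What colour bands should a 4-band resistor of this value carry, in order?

0.44 Ω = 44 × 10^-2.
4 → yellow
4 → yellow
Multiplier 10^-2 → silver.
±5% tolerance → gold.

yellow, yellow, silver, gold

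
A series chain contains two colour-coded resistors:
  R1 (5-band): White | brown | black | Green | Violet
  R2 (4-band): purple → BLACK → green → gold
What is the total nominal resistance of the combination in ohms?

R1: white, brown, black → 910; green ×10^5 → 91000000 Ω.
R2: violet, black → 70; green ×10^5 → 7000000 Ω.
Series: 91000000 + 7000000 = 98000000 Ω.

98000000 Ω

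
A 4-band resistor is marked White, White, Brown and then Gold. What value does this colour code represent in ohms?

White → 9 (first significant figure)
White → 9 (second significant figure)
Brown → ×10 multiplier
99 × 10 = 990 Ω

990 Ω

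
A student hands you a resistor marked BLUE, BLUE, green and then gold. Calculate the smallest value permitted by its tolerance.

Blue → 6 (first significant figure)
Blue → 6 (second significant figure)
Green → ×10^5 multiplier
Gold → ±5% tolerance
66 × 100000 = 6600000 Ω
Smallest = 6600000 × (1 − 5/100) = 6270000 Ω.

6270000 Ω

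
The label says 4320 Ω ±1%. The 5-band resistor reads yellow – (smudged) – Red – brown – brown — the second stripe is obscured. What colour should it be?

4320 Ω = 432 × 10^1.
The second band gives digit 3 of the significand, and 3 is orange.

orange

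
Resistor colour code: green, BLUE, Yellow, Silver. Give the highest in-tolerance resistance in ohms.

616000 Ω

Green → 5 (first significant figure)
Blue → 6 (second significant figure)
Yellow → ×10^4 multiplier
Silver → ±10% tolerance
56 × 10000 = 560000 Ω
Highest = 560000 × (1 + 10/100) = 616000 Ω.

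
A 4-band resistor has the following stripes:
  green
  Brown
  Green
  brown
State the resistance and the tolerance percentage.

5100000 Ω ±1%

Green → 5 (first significant figure)
Brown → 1 (second significant figure)
Green → ×10^5 multiplier
Brown → ±1% tolerance
51 × 100000 = 5100000 Ω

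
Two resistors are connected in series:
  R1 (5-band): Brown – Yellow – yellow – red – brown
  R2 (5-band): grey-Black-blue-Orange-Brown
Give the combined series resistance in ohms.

820400 Ω

R1: brown, yellow, yellow → 144; red ×10^2 → 14400 Ω.
R2: grey, black, blue → 806; orange ×10^3 → 806000 Ω.
Series: 14400 + 806000 = 820400 Ω.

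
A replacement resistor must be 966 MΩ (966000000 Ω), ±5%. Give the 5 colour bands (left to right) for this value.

white, blue, blue, blue, gold

966000000 Ω = 966 × 10^6.
9 → white
6 → blue
6 → blue
Multiplier 10^6 → blue.
±5% tolerance → gold.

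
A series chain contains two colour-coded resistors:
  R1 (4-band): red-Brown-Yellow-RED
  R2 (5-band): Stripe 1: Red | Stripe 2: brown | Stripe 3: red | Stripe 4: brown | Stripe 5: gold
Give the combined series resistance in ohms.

212120 Ω

R1: red, brown → 21; yellow ×10^4 → 210000 Ω.
R2: red, brown, red → 212; brown ×10 → 2120 Ω.
Series: 210000 + 2120 = 212120 Ω.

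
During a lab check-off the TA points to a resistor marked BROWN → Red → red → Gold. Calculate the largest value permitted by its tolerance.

1260 Ω

Brown → 1 (first significant figure)
Red → 2 (second significant figure)
Red → ×10^2 multiplier
Gold → ±5% tolerance
12 × 100 = 1200 Ω
Largest = 1200 × (1 + 5/100) = 1260 Ω.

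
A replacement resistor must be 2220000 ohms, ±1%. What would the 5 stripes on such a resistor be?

2220000 Ω = 222 × 10^4.
2 → red
2 → red
2 → red
Multiplier 10^4 → yellow.
±1% tolerance → brown.

red, red, red, yellow, brown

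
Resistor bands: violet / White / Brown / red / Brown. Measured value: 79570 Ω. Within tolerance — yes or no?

yes

Violet → 7 (first significant figure)
White → 9 (second significant figure)
Brown → 1 (third significant figure)
Red → ×10^2 multiplier
Brown → ±1% tolerance
791 × 100 = 79100 Ω
Allowed range: 78309 Ω to 79891 Ω.
79570 Ω lies inside that range.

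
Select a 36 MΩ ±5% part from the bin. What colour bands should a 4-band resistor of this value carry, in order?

orange, blue, blue, gold

36000000 Ω = 36 × 10^6.
3 → orange
6 → blue
Multiplier 10^6 → blue.
±5% tolerance → gold.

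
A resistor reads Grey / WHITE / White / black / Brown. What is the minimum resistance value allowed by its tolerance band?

890.01 Ω

Grey → 8 (first significant figure)
White → 9 (second significant figure)
White → 9 (third significant figure)
Black → ×1 multiplier
Brown → ±1% tolerance
899 × 1 = 899 Ω
Minimum = 899 × (1 − 1/100) = 890.01 Ω.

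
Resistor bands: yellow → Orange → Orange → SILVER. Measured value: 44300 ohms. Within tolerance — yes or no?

yes

Yellow → 4 (first significant figure)
Orange → 3 (second significant figure)
Orange → ×10^3 multiplier
Silver → ±10% tolerance
43 × 1000 = 43000 Ω
Allowed range: 38700 Ω to 47300 Ω.
44300 ohms lies inside that range.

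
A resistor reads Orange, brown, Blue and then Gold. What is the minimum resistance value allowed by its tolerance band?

Orange → 3 (first significant figure)
Brown → 1 (second significant figure)
Blue → ×10^6 multiplier
Gold → ±5% tolerance
31 × 1000000 = 31000000 Ω
Minimum = 31000000 × (1 − 5/100) = 29450000 Ω.

29450000 Ω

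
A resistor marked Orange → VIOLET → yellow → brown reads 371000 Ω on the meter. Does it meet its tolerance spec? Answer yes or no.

Orange → 3 (first significant figure)
Violet → 7 (second significant figure)
Yellow → ×10^4 multiplier
Brown → ±1% tolerance
37 × 10000 = 370000 Ω
Allowed range: 366300 Ω to 373700 Ω.
371000 Ω lies inside that range.

yes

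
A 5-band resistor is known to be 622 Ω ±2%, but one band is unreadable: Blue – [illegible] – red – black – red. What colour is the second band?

red

622 Ω = 622 × 10^0.
The second band gives digit 2 of the significand, and 2 is red.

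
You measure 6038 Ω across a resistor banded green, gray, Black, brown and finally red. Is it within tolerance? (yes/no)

Green → 5 (first significant figure)
Grey → 8 (second significant figure)
Black → 0 (third significant figure)
Brown → ×10 multiplier
Red → ±2% tolerance
580 × 10 = 5800 Ω
Allowed range: 5684 Ω to 5916 Ω.
6038 Ω lies outside that range.

no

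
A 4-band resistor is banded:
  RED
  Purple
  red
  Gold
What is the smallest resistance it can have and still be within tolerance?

Red → 2 (first significant figure)
Violet → 7 (second significant figure)
Red → ×10^2 multiplier
Gold → ±5% tolerance
27 × 100 = 2700 Ω
Smallest = 2700 × (1 − 5/100) = 2565 Ω.

2565 Ω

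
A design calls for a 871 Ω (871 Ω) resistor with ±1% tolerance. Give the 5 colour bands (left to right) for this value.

871 Ω = 871 × 10^0.
8 → grey
7 → violet
1 → brown
Multiplier 10^0 → black.
±1% tolerance → brown.

grey, violet, brown, black, brown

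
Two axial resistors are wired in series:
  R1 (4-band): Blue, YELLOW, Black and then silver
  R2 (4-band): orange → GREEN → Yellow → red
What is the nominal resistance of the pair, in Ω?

R1: blue, yellow → 64; black ×1 → 64 Ω.
R2: orange, green → 35; yellow ×10^4 → 350000 Ω.
Series: 64 + 350000 = 350064 Ω.

350064 Ω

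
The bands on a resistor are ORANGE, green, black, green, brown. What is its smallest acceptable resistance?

34650000 Ω

Orange → 3 (first significant figure)
Green → 5 (second significant figure)
Black → 0 (third significant figure)
Green → ×10^5 multiplier
Brown → ±1% tolerance
350 × 100000 = 35000000 Ω
Smallest = 35000000 × (1 − 1/100) = 34650000 Ω.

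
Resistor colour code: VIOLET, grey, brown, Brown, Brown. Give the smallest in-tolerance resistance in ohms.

Violet → 7 (first significant figure)
Grey → 8 (second significant figure)
Brown → 1 (third significant figure)
Brown → ×10 multiplier
Brown → ±1% tolerance
781 × 10 = 7810 Ω
Smallest = 7810 × (1 − 1/100) = 7731.9 Ω.

7731.9 Ω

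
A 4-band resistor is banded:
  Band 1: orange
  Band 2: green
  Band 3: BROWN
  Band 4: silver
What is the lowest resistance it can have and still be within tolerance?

Orange → 3 (first significant figure)
Green → 5 (second significant figure)
Brown → ×10 multiplier
Silver → ±10% tolerance
35 × 10 = 350 Ω
Lowest = 350 × (1 − 10/100) = 315 Ω.

315 Ω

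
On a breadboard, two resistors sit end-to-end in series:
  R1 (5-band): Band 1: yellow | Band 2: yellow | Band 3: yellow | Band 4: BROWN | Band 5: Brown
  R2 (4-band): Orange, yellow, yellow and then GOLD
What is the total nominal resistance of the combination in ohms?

344440 Ω

R1: yellow, yellow, yellow → 444; brown ×10 → 4440 Ω.
R2: orange, yellow → 34; yellow ×10^4 → 340000 Ω.
Series: 4440 + 340000 = 344440 Ω.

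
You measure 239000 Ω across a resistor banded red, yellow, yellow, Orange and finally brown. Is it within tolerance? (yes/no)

Red → 2 (first significant figure)
Yellow → 4 (second significant figure)
Yellow → 4 (third significant figure)
Orange → ×10^3 multiplier
Brown → ±1% tolerance
244 × 1000 = 244000 Ω
Allowed range: 241560 Ω to 246440 Ω.
239000 Ω lies outside that range.

no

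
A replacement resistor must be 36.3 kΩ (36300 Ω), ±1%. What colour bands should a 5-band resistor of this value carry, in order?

36300 Ω = 363 × 10^2.
3 → orange
6 → blue
3 → orange
Multiplier 10^2 → red.
±1% tolerance → brown.

orange, blue, orange, red, brown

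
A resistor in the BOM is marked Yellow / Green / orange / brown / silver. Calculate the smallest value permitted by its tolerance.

Yellow → 4 (first significant figure)
Green → 5 (second significant figure)
Orange → 3 (third significant figure)
Brown → ×10 multiplier
Silver → ±10% tolerance
453 × 10 = 4530 Ω
Smallest = 4530 × (1 − 10/100) = 4077 Ω.

4077 Ω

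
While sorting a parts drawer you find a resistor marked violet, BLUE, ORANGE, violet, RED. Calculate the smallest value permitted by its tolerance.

Violet → 7 (first significant figure)
Blue → 6 (second significant figure)
Orange → 3 (third significant figure)
Violet → ×10^7 multiplier
Red → ±2% tolerance
763 × 10000000 = 7630000000 Ω
Smallest = 7630000000 × (1 − 2/100) = 7477400000 Ω.

7477400000 Ω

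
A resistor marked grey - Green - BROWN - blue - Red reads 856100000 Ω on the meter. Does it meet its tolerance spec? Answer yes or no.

yes

Grey → 8 (first significant figure)
Green → 5 (second significant figure)
Brown → 1 (third significant figure)
Blue → ×10^6 multiplier
Red → ±2% tolerance
851 × 1000000 = 851000000 Ω
Allowed range: 833980000 Ω to 868020000 Ω.
856100000 Ω lies inside that range.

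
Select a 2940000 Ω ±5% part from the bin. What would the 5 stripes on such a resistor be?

2940000 Ω = 294 × 10^4.
2 → red
9 → white
4 → yellow
Multiplier 10^4 → yellow.
±5% tolerance → gold.

red, white, yellow, yellow, gold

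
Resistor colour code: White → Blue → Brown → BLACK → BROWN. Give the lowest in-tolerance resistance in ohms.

951.39 Ω

White → 9 (first significant figure)
Blue → 6 (second significant figure)
Brown → 1 (third significant figure)
Black → ×1 multiplier
Brown → ±1% tolerance
961 × 1 = 961 Ω
Lowest = 961 × (1 − 1/100) = 951.39 Ω.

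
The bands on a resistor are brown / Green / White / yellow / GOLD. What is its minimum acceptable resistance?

1510500 Ω

Brown → 1 (first significant figure)
Green → 5 (second significant figure)
White → 9 (third significant figure)
Yellow → ×10^4 multiplier
Gold → ±5% tolerance
159 × 10000 = 1590000 Ω
Minimum = 1590000 × (1 − 5/100) = 1510500 Ω.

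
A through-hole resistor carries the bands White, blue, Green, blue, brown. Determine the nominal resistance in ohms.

965000000 Ω

White → 9 (first significant figure)
Blue → 6 (second significant figure)
Green → 5 (third significant figure)
Blue → ×10^6 multiplier
965 × 1000000 = 965000000 Ω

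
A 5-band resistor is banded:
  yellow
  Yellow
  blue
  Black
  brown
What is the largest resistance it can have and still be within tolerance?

450.46 Ω

Yellow → 4 (first significant figure)
Yellow → 4 (second significant figure)
Blue → 6 (third significant figure)
Black → ×1 multiplier
Brown → ±1% tolerance
446 × 1 = 446 Ω
Largest = 446 × (1 + 1/100) = 450.46 Ω.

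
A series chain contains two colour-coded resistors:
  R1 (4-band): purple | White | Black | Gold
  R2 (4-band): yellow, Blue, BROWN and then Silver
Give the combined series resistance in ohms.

539 Ω

R1: violet, white → 79; black ×1 → 79 Ω.
R2: yellow, blue → 46; brown ×10 → 460 Ω.
Series: 79 + 460 = 539 Ω.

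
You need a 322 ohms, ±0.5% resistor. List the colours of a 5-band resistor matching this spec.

orange, red, red, black, green

322 Ω = 322 × 10^0.
3 → orange
2 → red
2 → red
Multiplier 10^0 → black.
±0.5% tolerance → green.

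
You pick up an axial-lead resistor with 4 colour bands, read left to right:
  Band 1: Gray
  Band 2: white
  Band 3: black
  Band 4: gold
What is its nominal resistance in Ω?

89 Ω

Grey → 8 (first significant figure)
White → 9 (second significant figure)
Black → ×1 multiplier
89 × 1 = 89 Ω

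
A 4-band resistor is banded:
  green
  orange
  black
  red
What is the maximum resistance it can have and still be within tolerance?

54.06 Ω

Green → 5 (first significant figure)
Orange → 3 (second significant figure)
Black → ×1 multiplier
Red → ±2% tolerance
53 × 1 = 53 Ω
Maximum = 53 × (1 + 2/100) = 54.06 Ω.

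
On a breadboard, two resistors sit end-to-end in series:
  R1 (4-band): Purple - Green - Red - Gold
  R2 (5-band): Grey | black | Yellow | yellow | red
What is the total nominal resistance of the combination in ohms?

R1: violet, green → 75; red ×10^2 → 7500 Ω.
R2: grey, black, yellow → 804; yellow ×10^4 → 8040000 Ω.
Series: 7500 + 8040000 = 8047500 Ω.

8047500 Ω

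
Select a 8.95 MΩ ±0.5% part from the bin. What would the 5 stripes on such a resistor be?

8950000 Ω = 895 × 10^4.
8 → grey
9 → white
5 → green
Multiplier 10^4 → yellow.
±0.5% tolerance → green.

grey, white, green, yellow, green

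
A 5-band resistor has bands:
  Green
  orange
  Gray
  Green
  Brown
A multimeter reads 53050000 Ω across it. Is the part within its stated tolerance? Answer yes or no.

no

Green → 5 (first significant figure)
Orange → 3 (second significant figure)
Grey → 8 (third significant figure)
Green → ×10^5 multiplier
Brown → ±1% tolerance
538 × 100000 = 53800000 Ω
Allowed range: 53262000 Ω to 54338000 Ω.
53050000 Ω lies outside that range.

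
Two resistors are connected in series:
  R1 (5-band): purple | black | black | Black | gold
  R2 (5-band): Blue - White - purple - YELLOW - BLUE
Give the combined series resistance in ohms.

6970700 Ω

R1: violet, black, black → 700; black ×1 → 700 Ω.
R2: blue, white, violet → 697; yellow ×10^4 → 6970000 Ω.
Series: 700 + 6970000 = 6970700 Ω.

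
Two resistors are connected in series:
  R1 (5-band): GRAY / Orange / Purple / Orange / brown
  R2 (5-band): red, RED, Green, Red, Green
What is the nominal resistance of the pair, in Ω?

859500 Ω

R1: grey, orange, violet → 837; orange ×10^3 → 837000 Ω.
R2: red, red, green → 225; red ×10^2 → 22500 Ω.
Series: 837000 + 22500 = 859500 Ω.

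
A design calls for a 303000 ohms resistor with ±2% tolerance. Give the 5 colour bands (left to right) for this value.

303000 Ω = 303 × 10^3.
3 → orange
0 → black
3 → orange
Multiplier 10^3 → orange.
±2% tolerance → red.

orange, black, orange, orange, red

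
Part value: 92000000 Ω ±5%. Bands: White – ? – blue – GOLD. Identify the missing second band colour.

red

92000000 Ω = 92 × 10^6.
The second band gives digit 2 of the significand, and 2 is red.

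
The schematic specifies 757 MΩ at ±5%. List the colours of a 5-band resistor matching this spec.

757000000 Ω = 757 × 10^6.
7 → violet
5 → green
7 → violet
Multiplier 10^6 → blue.
±5% tolerance → gold.

violet, green, violet, blue, gold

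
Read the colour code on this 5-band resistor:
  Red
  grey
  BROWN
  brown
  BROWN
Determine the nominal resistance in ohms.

Red → 2 (first significant figure)
Grey → 8 (second significant figure)
Brown → 1 (third significant figure)
Brown → ×10 multiplier
281 × 10 = 2810 Ω

2810 Ω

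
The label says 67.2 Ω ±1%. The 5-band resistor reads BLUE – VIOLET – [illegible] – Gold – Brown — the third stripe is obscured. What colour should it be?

red

67.2 Ω = 672 × 10^-1.
The third band gives digit 2 of the significand, and 2 is red.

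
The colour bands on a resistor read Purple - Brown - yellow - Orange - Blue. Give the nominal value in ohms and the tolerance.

714000 Ω ±0.25%

Violet → 7 (first significant figure)
Brown → 1 (second significant figure)
Yellow → 4 (third significant figure)
Orange → ×10^3 multiplier
Blue → ±0.25% tolerance
714 × 1000 = 714000 Ω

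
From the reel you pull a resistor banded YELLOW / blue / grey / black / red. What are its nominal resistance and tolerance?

468 Ω ±2%

Yellow → 4 (first significant figure)
Blue → 6 (second significant figure)
Grey → 8 (third significant figure)
Black → ×1 multiplier
Red → ±2% tolerance
468 × 1 = 468 Ω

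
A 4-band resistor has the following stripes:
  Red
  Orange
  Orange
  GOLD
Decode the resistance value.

23000 Ω

Red → 2 (first significant figure)
Orange → 3 (second significant figure)
Orange → ×10^3 multiplier
23 × 1000 = 23000 Ω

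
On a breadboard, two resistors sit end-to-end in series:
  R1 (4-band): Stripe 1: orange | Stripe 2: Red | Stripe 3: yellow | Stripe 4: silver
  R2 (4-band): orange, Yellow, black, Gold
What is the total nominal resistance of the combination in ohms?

320034 Ω

R1: orange, red → 32; yellow ×10^4 → 320000 Ω.
R2: orange, yellow → 34; black ×1 → 34 Ω.
Series: 320000 + 34 = 320034 Ω.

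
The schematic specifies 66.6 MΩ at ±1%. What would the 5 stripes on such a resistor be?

66600000 Ω = 666 × 10^5.
6 → blue
6 → blue
6 → blue
Multiplier 10^5 → green.
±1% tolerance → brown.

blue, blue, blue, green, brown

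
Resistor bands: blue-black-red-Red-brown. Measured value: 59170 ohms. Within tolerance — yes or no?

no

Blue → 6 (first significant figure)
Black → 0 (second significant figure)
Red → 2 (third significant figure)
Red → ×10^2 multiplier
Brown → ±1% tolerance
602 × 100 = 60200 Ω
Allowed range: 59598 Ω to 60802 Ω.
59170 ohms lies outside that range.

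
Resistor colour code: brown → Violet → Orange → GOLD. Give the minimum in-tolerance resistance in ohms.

16150 Ω

Brown → 1 (first significant figure)
Violet → 7 (second significant figure)
Orange → ×10^3 multiplier
Gold → ±5% tolerance
17 × 1000 = 17000 Ω
Minimum = 17000 × (1 − 5/100) = 16150 Ω.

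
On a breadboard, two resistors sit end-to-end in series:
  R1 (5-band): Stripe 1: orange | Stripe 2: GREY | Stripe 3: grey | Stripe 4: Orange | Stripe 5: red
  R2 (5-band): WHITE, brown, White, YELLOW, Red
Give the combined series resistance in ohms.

9578000 Ω

R1: orange, grey, grey → 388; orange ×10^3 → 388000 Ω.
R2: white, brown, white → 919; yellow ×10^4 → 9190000 Ω.
Series: 388000 + 9190000 = 9578000 Ω.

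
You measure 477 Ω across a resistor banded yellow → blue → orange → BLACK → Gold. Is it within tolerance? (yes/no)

Yellow → 4 (first significant figure)
Blue → 6 (second significant figure)
Orange → 3 (third significant figure)
Black → ×1 multiplier
Gold → ±5% tolerance
463 × 1 = 463 Ω
Allowed range: 439.85 Ω to 486.15 Ω.
477 Ω lies inside that range.

yes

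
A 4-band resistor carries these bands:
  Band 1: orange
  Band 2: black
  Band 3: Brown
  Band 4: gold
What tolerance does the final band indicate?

±5%

The last band, gold, is the tolerance band.
Gold corresponds to ±5%.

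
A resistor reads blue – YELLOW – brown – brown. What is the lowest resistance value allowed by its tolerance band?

Blue → 6 (first significant figure)
Yellow → 4 (second significant figure)
Brown → ×10 multiplier
Brown → ±1% tolerance
64 × 10 = 640 Ω
Lowest = 640 × (1 − 1/100) = 633.6 Ω.

633.6 Ω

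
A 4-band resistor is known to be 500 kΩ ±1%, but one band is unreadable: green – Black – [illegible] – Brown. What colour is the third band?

500000 Ω = 50 × 10^4.
The third band is the multiplier, 10^4, which is yellow.

yellow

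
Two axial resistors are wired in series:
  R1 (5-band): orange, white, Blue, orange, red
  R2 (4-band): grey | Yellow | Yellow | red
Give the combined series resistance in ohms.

1236000 Ω

R1: orange, white, blue → 396; orange ×10^3 → 396000 Ω.
R2: grey, yellow → 84; yellow ×10^4 → 840000 Ω.
Series: 396000 + 840000 = 1236000 Ω.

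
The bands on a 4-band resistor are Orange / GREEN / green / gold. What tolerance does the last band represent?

±5%

The last band, gold, is the tolerance band.
Gold corresponds to ±5%.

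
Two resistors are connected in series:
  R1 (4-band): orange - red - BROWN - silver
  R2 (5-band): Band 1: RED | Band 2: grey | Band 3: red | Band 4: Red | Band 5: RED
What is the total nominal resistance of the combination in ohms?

R1: orange, red → 32; brown ×10 → 320 Ω.
R2: red, grey, red → 282; red ×10^2 → 28200 Ω.
Series: 320 + 28200 = 28520 Ω.

28520 Ω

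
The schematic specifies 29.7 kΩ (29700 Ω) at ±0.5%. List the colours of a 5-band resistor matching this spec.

red, white, violet, red, green

29700 Ω = 297 × 10^2.
2 → red
9 → white
7 → violet
Multiplier 10^2 → red.
±0.5% tolerance → green.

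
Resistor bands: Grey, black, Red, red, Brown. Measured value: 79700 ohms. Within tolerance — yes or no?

yes

Grey → 8 (first significant figure)
Black → 0 (second significant figure)
Red → 2 (third significant figure)
Red → ×10^2 multiplier
Brown → ±1% tolerance
802 × 100 = 80200 Ω
Allowed range: 79398 Ω to 81002 Ω.
79700 ohms lies inside that range.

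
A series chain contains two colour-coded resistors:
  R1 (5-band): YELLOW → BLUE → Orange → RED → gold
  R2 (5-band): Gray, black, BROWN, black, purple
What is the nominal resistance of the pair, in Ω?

R1: yellow, blue, orange → 463; red ×10^2 → 46300 Ω.
R2: grey, black, brown → 801; black ×1 → 801 Ω.
Series: 46300 + 801 = 47101 Ω.

47101 Ω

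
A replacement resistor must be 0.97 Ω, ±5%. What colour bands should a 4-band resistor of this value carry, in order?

0.97 Ω = 97 × 10^-2.
9 → white
7 → violet
Multiplier 10^-2 → silver.
±5% tolerance → gold.

white, violet, silver, gold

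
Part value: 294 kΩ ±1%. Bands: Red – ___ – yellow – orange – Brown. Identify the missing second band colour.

white

294000 Ω = 294 × 10^3.
The second band gives digit 9 of the significand, and 9 is white.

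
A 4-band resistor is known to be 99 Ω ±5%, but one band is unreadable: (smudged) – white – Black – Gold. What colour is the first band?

white

99 Ω = 99 × 10^0.
The first band gives digit 9 of the significand, and 9 is white.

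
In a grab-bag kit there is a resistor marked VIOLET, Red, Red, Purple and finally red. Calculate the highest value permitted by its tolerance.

7364400000 Ω

Violet → 7 (first significant figure)
Red → 2 (second significant figure)
Red → 2 (third significant figure)
Violet → ×10^7 multiplier
Red → ±2% tolerance
722 × 10000000 = 7220000000 Ω
Highest = 7220000000 × (1 + 2/100) = 7364400000 Ω.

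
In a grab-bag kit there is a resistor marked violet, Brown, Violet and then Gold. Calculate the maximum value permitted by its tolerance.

745500000 Ω

Violet → 7 (first significant figure)
Brown → 1 (second significant figure)
Violet → ×10^7 multiplier
Gold → ±5% tolerance
71 × 10000000 = 710000000 Ω
Maximum = 710000000 × (1 + 5/100) = 745500000 Ω.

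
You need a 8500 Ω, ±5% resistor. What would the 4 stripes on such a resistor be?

8500 Ω = 85 × 10^2.
8 → grey
5 → green
Multiplier 10^2 → red.
±5% tolerance → gold.

grey, green, red, gold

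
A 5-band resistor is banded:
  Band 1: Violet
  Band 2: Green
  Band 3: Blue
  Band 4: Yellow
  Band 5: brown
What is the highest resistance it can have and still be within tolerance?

Violet → 7 (first significant figure)
Green → 5 (second significant figure)
Blue → 6 (third significant figure)
Yellow → ×10^4 multiplier
Brown → ±1% tolerance
756 × 10000 = 7560000 Ω
Highest = 7560000 × (1 + 1/100) = 7635600 Ω.

7635600 Ω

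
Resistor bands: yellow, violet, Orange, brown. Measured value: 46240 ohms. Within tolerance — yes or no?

Yellow → 4 (first significant figure)
Violet → 7 (second significant figure)
Orange → ×10^3 multiplier
Brown → ±1% tolerance
47 × 1000 = 47000 Ω
Allowed range: 46530 Ω to 47470 Ω.
46240 ohms lies outside that range.

no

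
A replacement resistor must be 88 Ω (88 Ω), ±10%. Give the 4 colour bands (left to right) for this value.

grey, grey, black, silver

88 Ω = 88 × 10^0.
8 → grey
8 → grey
Multiplier 10^0 → black.
±10% tolerance → silver.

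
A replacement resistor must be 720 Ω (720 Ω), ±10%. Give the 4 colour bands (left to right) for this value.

violet, red, brown, silver

720 Ω = 72 × 10^1.
7 → violet
2 → red
Multiplier 10^1 → brown.
±10% tolerance → silver.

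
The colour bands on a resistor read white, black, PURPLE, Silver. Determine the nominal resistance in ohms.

900000000 Ω

White → 9 (first significant figure)
Black → 0 (second significant figure)
Violet → ×10^7 multiplier
90 × 10000000 = 900000000 Ω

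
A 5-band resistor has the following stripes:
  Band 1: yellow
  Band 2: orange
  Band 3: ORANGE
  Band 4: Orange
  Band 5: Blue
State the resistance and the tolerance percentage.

Yellow → 4 (first significant figure)
Orange → 3 (second significant figure)
Orange → 3 (third significant figure)
Orange → ×10^3 multiplier
Blue → ±0.25% tolerance
433 × 1000 = 433000 Ω

433000 Ω ±0.25%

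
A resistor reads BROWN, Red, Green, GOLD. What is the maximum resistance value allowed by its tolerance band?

Brown → 1 (first significant figure)
Red → 2 (second significant figure)
Green → ×10^5 multiplier
Gold → ±5% tolerance
12 × 100000 = 1200000 Ω
Maximum = 1200000 × (1 + 5/100) = 1260000 Ω.

1260000 Ω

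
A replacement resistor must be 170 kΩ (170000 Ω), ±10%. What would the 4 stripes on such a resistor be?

170000 Ω = 17 × 10^4.
1 → brown
7 → violet
Multiplier 10^4 → yellow.
±10% tolerance → silver.

brown, violet, yellow, silver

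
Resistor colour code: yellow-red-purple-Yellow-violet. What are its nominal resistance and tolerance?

Yellow → 4 (first significant figure)
Red → 2 (second significant figure)
Violet → 7 (third significant figure)
Yellow → ×10^4 multiplier
Violet → ±0.1% tolerance
427 × 10000 = 4270000 Ω

4270000 Ω ±0.1%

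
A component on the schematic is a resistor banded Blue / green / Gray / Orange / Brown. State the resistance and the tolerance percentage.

Blue → 6 (first significant figure)
Green → 5 (second significant figure)
Grey → 8 (third significant figure)
Orange → ×10^3 multiplier
Brown → ±1% tolerance
658 × 1000 = 658000 Ω

658000 Ω ±1%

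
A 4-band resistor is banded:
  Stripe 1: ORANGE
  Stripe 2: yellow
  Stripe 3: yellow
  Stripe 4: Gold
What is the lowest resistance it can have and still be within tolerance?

323000 Ω

Orange → 3 (first significant figure)
Yellow → 4 (second significant figure)
Yellow → ×10^4 multiplier
Gold → ±5% tolerance
34 × 10000 = 340000 Ω
Lowest = 340000 × (1 − 5/100) = 323000 Ω.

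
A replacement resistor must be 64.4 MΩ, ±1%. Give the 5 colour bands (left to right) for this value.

blue, yellow, yellow, green, brown

64400000 Ω = 644 × 10^5.
6 → blue
4 → yellow
4 → yellow
Multiplier 10^5 → green.
±1% tolerance → brown.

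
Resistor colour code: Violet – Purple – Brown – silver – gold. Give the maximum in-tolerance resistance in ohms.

8.0955 Ω

Violet → 7 (first significant figure)
Violet → 7 (second significant figure)
Brown → 1 (third significant figure)
Silver → ×0.01 multiplier
Gold → ±5% tolerance
771 × 0.01 = 7.71 Ω
Maximum = 7.71 × (1 + 5/100) = 8.0955 Ω.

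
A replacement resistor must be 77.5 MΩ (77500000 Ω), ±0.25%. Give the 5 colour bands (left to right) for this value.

77500000 Ω = 775 × 10^5.
7 → violet
7 → violet
5 → green
Multiplier 10^5 → green.
±0.25% tolerance → blue.

violet, violet, green, green, blue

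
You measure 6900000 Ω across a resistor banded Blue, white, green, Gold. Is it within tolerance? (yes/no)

Blue → 6 (first significant figure)
White → 9 (second significant figure)
Green → ×10^5 multiplier
Gold → ±5% tolerance
69 × 100000 = 6900000 Ω
Allowed range: 6555000 Ω to 7245000 Ω.
6900000 Ω lies inside that range.

yes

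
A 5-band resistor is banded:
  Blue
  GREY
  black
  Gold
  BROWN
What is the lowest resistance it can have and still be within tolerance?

Blue → 6 (first significant figure)
Grey → 8 (second significant figure)
Black → 0 (third significant figure)
Gold → ×0.1 multiplier
Brown → ±1% tolerance
680 × 0.1 = 68 Ω
Lowest = 68 × (1 − 1/100) = 67.32 Ω.

67.32 Ω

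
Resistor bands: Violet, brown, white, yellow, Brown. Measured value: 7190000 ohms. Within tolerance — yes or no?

Violet → 7 (first significant figure)
Brown → 1 (second significant figure)
White → 9 (third significant figure)
Yellow → ×10^4 multiplier
Brown → ±1% tolerance
719 × 10000 = 7190000 Ω
Allowed range: 7118100 Ω to 7261900 Ω.
7190000 ohms lies inside that range.

yes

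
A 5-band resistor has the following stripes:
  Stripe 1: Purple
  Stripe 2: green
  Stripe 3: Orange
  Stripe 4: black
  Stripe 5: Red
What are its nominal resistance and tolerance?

753 Ω ±2%

Violet → 7 (first significant figure)
Green → 5 (second significant figure)
Orange → 3 (third significant figure)
Black → ×1 multiplier
Red → ±2% tolerance
753 × 1 = 753 Ω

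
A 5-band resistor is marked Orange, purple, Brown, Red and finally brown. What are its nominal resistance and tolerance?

Orange → 3 (first significant figure)
Violet → 7 (second significant figure)
Brown → 1 (third significant figure)
Red → ×10^2 multiplier
Brown → ±1% tolerance
371 × 100 = 37100 Ω

37100 Ω ±1%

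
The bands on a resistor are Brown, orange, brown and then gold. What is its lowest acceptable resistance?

123.5 Ω

Brown → 1 (first significant figure)
Orange → 3 (second significant figure)
Brown → ×10 multiplier
Gold → ±5% tolerance
13 × 10 = 130 Ω
Lowest = 130 × (1 − 5/100) = 123.5 Ω.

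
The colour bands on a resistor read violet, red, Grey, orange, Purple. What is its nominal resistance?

728000 Ω

Violet → 7 (first significant figure)
Red → 2 (second significant figure)
Grey → 8 (third significant figure)
Orange → ×10^3 multiplier
728 × 1000 = 728000 Ω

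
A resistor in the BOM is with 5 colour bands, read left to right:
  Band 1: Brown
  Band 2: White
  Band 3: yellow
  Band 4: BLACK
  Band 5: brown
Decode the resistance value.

194 Ω

Brown → 1 (first significant figure)
White → 9 (second significant figure)
Yellow → 4 (third significant figure)
Black → ×1 multiplier
194 × 1 = 194 Ω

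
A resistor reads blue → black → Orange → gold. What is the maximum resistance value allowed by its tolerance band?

63000 Ω

Blue → 6 (first significant figure)
Black → 0 (second significant figure)
Orange → ×10^3 multiplier
Gold → ±5% tolerance
60 × 1000 = 60000 Ω
Maximum = 60000 × (1 + 5/100) = 63000 Ω.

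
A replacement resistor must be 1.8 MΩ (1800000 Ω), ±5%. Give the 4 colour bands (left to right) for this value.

1800000 Ω = 18 × 10^5.
1 → brown
8 → grey
Multiplier 10^5 → green.
±5% tolerance → gold.

brown, grey, green, gold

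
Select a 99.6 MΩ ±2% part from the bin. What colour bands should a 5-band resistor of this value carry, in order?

99600000 Ω = 996 × 10^5.
9 → white
9 → white
6 → blue
Multiplier 10^5 → green.
±2% tolerance → red.

white, white, blue, green, red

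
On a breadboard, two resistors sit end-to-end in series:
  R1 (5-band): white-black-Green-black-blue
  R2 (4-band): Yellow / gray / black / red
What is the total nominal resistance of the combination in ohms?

R1: white, black, green → 905; black ×1 → 905 Ω.
R2: yellow, grey → 48; black ×1 → 48 Ω.
Series: 905 + 48 = 953 Ω.

953 Ω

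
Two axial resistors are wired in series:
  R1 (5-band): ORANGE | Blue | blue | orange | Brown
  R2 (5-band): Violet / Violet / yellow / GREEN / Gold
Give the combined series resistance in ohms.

R1: orange, blue, blue → 366; orange ×10^3 → 366000 Ω.
R2: violet, violet, yellow → 774; green ×10^5 → 77400000 Ω.
Series: 366000 + 77400000 = 77766000 Ω.

77766000 Ω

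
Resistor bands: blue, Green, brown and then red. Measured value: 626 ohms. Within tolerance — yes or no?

no

Blue → 6 (first significant figure)
Green → 5 (second significant figure)
Brown → ×10 multiplier
Red → ±2% tolerance
65 × 10 = 650 Ω
Allowed range: 637 Ω to 663 Ω.
626 ohms lies outside that range.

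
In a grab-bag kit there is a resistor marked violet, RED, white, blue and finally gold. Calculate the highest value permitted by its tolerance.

Violet → 7 (first significant figure)
Red → 2 (second significant figure)
White → 9 (third significant figure)
Blue → ×10^6 multiplier
Gold → ±5% tolerance
729 × 1000000 = 729000000 Ω
Highest = 729000000 × (1 + 5/100) = 765450000 Ω.

765450000 Ω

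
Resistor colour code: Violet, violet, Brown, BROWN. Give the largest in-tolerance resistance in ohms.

777.7 Ω

Violet → 7 (first significant figure)
Violet → 7 (second significant figure)
Brown → ×10 multiplier
Brown → ±1% tolerance
77 × 10 = 770 Ω
Largest = 770 × (1 + 1/100) = 777.7 Ω.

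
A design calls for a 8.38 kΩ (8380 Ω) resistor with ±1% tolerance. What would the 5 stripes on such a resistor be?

8380 Ω = 838 × 10^1.
8 → grey
3 → orange
8 → grey
Multiplier 10^1 → brown.
±1% tolerance → brown.

grey, orange, grey, brown, brown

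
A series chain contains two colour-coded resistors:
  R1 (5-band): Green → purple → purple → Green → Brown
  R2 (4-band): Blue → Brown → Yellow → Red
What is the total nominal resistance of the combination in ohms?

R1: green, violet, violet → 577; green ×10^5 → 57700000 Ω.
R2: blue, brown → 61; yellow ×10^4 → 610000 Ω.
Series: 57700000 + 610000 = 58310000 Ω.

58310000 Ω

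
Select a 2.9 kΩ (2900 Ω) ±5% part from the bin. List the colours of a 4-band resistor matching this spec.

red, white, red, gold

2900 Ω = 29 × 10^2.
2 → red
9 → white
Multiplier 10^2 → red.
±5% tolerance → gold.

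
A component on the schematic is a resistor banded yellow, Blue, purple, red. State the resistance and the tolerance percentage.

460000000 Ω ±2%

Yellow → 4 (first significant figure)
Blue → 6 (second significant figure)
Violet → ×10^7 multiplier
Red → ±2% tolerance
46 × 10000000 = 460000000 Ω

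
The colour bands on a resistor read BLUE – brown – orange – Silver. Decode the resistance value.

Blue → 6 (first significant figure)
Brown → 1 (second significant figure)
Orange → ×10^3 multiplier
61 × 1000 = 61000 Ω

61000 Ω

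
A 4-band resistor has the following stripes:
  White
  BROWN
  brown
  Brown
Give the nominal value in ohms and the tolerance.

910 Ω ±1%

White → 9 (first significant figure)
Brown → 1 (second significant figure)
Brown → ×10 multiplier
Brown → ±1% tolerance
91 × 10 = 910 Ω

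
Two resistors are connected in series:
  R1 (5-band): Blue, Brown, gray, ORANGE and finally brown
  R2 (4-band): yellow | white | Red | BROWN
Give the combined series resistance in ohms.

622900 Ω

R1: blue, brown, grey → 618; orange ×10^3 → 618000 Ω.
R2: yellow, white → 49; red ×10^2 → 4900 Ω.
Series: 618000 + 4900 = 622900 Ω.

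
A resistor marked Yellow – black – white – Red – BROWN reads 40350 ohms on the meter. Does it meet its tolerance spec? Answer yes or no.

Yellow → 4 (first significant figure)
Black → 0 (second significant figure)
White → 9 (third significant figure)
Red → ×10^2 multiplier
Brown → ±1% tolerance
409 × 100 = 40900 Ω
Allowed range: 40491 Ω to 41309 Ω.
40350 ohms lies outside that range.

no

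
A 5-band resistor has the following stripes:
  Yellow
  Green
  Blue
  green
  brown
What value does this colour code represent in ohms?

45600000 Ω

Yellow → 4 (first significant figure)
Green → 5 (second significant figure)
Blue → 6 (third significant figure)
Green → ×10^5 multiplier
456 × 100000 = 45600000 Ω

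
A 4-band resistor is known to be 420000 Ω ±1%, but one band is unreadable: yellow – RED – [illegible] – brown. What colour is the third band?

420000 Ω = 42 × 10^4.
The third band is the multiplier, 10^4, which is yellow.

yellow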